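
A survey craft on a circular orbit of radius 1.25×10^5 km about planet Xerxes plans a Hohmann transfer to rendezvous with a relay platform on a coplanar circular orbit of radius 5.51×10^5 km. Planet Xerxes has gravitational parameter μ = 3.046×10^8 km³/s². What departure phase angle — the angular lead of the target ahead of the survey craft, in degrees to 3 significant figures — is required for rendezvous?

Transfer-ellipse semi-major axis a_t = (r₁ + r₂)/2 = (1.250×10^5 + 5.510×10^5)/2 = 3.380×10^5 km.
The half-period of the transfer ellipse is t = π√(a_t³/μ) = 35372 s.
Target angular speed ω₂ = √(μ/r₂³) = 4.2671×10^-5 rad/s.
Angle swept by the target during transfer: ω₂·t = 1.5094 rad = 86.48°.
The survey craft traverses 180° on the transfer ellipse, so the target must lead by 180° − 86.48° = 93.5°.

φ = 93.5°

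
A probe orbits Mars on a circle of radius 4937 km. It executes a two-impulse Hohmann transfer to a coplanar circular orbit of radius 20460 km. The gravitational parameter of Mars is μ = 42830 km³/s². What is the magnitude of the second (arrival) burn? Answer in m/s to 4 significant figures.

Transfer-ellipse semi-major axis a_t = (r₁ + r₂)/2 = (4937 + 20460)/2 = 12698.5 km.
On the circular orbit at r = 20460 km, v_c = √(μ/r) = 1.44684 km/s.
Transfer-orbit speed at the same r (vis-viva, a = a_t): v_t = √[μ(2/r − 1/a_t)] = 0.902145 km/s.
Δv₂ = |v_t − v_c| = |0.902145 − 1.44684| = 0.5447 km/s.

Δv₂ = 544.7 m/s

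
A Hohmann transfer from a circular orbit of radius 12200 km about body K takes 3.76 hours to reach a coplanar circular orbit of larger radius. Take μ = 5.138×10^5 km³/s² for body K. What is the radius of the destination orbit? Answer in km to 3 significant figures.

r₂ = 30200 km

Transfer time t = 3.76 hours = 13536 s, and t = π√(a_t³/μ).
So a_t = (μ t²/π²)^(1/3) = (5.138×10^5 × (13536)² / π²)^(1/3) = 21208 km.
Since a_t = (r₁ + r₂)/2, r₂ = 2a_t − r₁ = 2×21208 − 12200 = 30216 km.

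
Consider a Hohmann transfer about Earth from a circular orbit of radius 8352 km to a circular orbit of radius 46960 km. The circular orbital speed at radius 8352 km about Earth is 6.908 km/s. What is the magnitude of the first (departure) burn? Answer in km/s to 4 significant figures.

From the circular-orbit relation v² = μ/r at r = 8352 km: μ = v²r = (6.908)² × 8352 = 3.98561×10^5 km³/s².
Transfer-ellipse semi-major axis a_t = (r₁ + r₂)/2 = (8352 + 46960)/2 = 27656 km.
Circular speed at r = 8352 km: v_c = √(μ/r) = 6.908 km/s.
Vis-viva on the transfer ellipse at r = 8352 km gives v_t = √[μ(2/r − 1/a_t)] = 9.002 km/s.
Δv₁ = |v_t − v_c| = |9.002 − 6.908| = 2.094 km/s.

Δv₁ = 2.094 km/s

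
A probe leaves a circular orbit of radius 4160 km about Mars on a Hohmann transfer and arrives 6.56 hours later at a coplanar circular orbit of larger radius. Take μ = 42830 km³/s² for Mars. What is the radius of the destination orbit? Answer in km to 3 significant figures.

r₂ = 22700 km

Transfer time t = 6.56 hours = 23616 s, and t = π√(a_t³/μ).
So a_t = (μ t²/π²)^(1/3) = (42830 × (23616)² / π²)^(1/3) = 13426 km.
Since a_t = (r₁ + r₂)/2, r₂ = 2a_t − r₁ = 2×13426 − 4160 = 22692 km.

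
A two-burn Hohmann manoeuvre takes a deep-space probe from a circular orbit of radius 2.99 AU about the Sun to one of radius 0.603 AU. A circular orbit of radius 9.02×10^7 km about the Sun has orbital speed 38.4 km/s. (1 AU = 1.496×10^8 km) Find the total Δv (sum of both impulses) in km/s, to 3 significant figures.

Δv = 18.4 km/s

From the circular-orbit relation v² = μ/r at r = 9.02×10^7 km: μ = v²r = (38.4)² × 9.02×10^7 = 1.33005×10^11 km³/s².
In km: r₁ = 2.99 × 1.496×10^8 = 4.47304×10^8 km; r₂ = 0.603 × 1.496×10^8 = 9.02088×10^7 km.
Semi-major axis of the transfer orbit: a_t = (4.47304×10^8 + 9.02088×10^7)/2 = 2.687564×10^8 km.
Circular speed at r₁: v₁ = √(μ/r₁) = √(1.33005×10^11/4.47304×10^8) = 17.244 km/s.
On the transfer ellipse at r₁, vis-viva gives v_a = √[μ(2/r₁ − 1/a_t)] = 9.9903 km/s.
First burn Δv₁ = |v_a − v₁| = 7.254 km/s.
Circular speed at r₂: v₂ = √(μ/r₂) = 38.40 km/s.
Transfer-orbit speed at r₂: v_p = √[μ(2/r₂ − 1/a_t)] = 49.54 km/s.
Second burn Δv₂ = |v₂ − v_p| = 11.14 km/s.
Total Δv = Δv₁ + Δv₂ = 18.39 km/s.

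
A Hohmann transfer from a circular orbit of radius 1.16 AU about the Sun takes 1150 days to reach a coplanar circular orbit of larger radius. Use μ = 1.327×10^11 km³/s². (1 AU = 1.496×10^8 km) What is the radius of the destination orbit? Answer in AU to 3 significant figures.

r₂ = 5.66 AU

In km: r₁ = 1.16 × 1.496×10^8 = 1.73536×10^8 km.
Transfer time t = 1150 days = 9.936×10^7 s, and t = π√(a_t³/μ).
So a_t = (μ t²/π²)^(1/3) = (1.327×10^11 × (9.936×10^7)² / π²)^(1/3) = 5.1011×10^8 km.
Since a_t = (r₁ + r₂)/2, r₂ = 2a_t − r₁ = 2×5.1011×10^8 − 1.73536×10^8 = 8.46684×10^8 km.
In AU: r₂ = 8.46684×10^8 / 1.496×10^8 = 5.66 AU.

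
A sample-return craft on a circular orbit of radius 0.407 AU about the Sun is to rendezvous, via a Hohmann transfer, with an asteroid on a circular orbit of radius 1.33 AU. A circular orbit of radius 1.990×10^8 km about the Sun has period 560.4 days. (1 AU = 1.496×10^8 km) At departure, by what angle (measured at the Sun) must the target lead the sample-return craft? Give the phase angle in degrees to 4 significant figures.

φ = 85.02°

From Kepler's third law T² = 4π²r³/μ at r = 1.990×10^8 km, T = 560.4 days = 560.4 × 86400 s = 4.841856×10^7 s: μ = 4π²r³/T² = 1.32707×10^11 km³/s².
In km: r₁ = 0.407 × 1.496×10^8 = 6.08872×10^7 km; r₂ = 1.33 × 1.496×10^8 = 1.98968×10^8 km.
The Hohmann ellipse has a_t = (r₁ + r₂)/2 = 1.299276×10^8 km.
Transfer time t = π√(a_t³/μ) = 1.2772×10^7 s.
The target's mean motion on its circular orbit is ω₂ = √(μ/r₂³) = 1.2980×10^-7 rad/s.
Angle swept by the target during transfer: ω₂·t = 1.6578 rad = 94.98°.
The sample-return craft traverses 180° on the transfer ellipse, so the target must lead by 180° − 94.98° = 85.02°.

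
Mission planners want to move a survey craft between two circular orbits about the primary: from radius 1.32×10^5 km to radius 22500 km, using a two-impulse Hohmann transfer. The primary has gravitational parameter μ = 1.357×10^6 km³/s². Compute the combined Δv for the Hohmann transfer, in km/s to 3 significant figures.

Δv = 3.86 km/s

Semi-major axis of the transfer orbit: a_t = (1.320×10^5 + 22500)/2 = 77250 km.
Circular speed at r₁: v₁ = √(μ/r₁) = √(1.357×10^6/1.320×10^5) = 3.206 km/s.
Transfer-orbit speed at r₁ (v² = μ(2/r − 1/a)): v_a = √[μ(2/r₁ − 1/a_t)] = 1.730 km/s.
First burn Δv₁ = |v_a − v₁| = 1.476 km/s.
Circular speed at r₂: v₂ = √(μ/r₂) = 7.7660 km/s.
Transfer-orbit speed at r₂: v_p = √[μ(2/r₂ − 1/a_t)] = 10.152 km/s.
Second burn Δv₂ = |v₂ − v_p| = 2.386 km/s.
Total Δv = Δv₁ + Δv₂ = 3.862 km/s.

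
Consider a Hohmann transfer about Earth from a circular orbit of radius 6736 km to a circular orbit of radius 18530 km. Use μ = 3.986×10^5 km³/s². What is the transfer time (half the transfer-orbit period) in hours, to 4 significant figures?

Semi-major axis of the transfer orbit: a_t = (6736 + 18530)/2 = 12633 km.
Half the transfer-orbit period gives t = π√(a_t³/μ) = 7065.5 s.
Converting: 7065.5 s ÷ 3600 s/hour = 1.963 hours.

t = 1.963 hours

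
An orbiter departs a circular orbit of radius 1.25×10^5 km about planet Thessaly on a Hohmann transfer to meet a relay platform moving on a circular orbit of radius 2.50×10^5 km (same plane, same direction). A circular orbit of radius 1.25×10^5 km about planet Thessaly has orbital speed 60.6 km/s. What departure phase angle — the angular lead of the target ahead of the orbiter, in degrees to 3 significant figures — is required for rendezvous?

φ = 63.1°

From the circular-orbit relation v² = μ/r at r = 1.25×10^5 km: μ = v²r = (60.6)² × 1.25×10^5 = 4.59045×10^8 km³/s².
The Hohmann ellipse has a_t = (r₁ + r₂)/2 = 1.875×10^5 km.
Transfer time t = π√(a_t³/μ) = 11905 s.
The target's mean motion on its circular orbit is ω₂ = √(μ/r₂³) = 1.7140×10^-4 rad/s.
Angle swept by the target during transfer: ω₂·t = 2.041 rad = 116.9°.
The orbiter traverses 180° on the transfer ellipse, so the target must lead by 180° − 116.9° = 63.1°.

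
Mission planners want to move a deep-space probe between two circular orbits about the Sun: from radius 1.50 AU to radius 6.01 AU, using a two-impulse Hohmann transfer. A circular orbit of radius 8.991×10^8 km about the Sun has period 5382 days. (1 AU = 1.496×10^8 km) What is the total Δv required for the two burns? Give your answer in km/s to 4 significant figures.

Δv = 10.92 km/s

From Kepler's third law T² = 4π²r³/μ at r = 8.991×10^8 km, T = 5382 days = 5382 × 86400 s = 4.650048×10^8 s: μ = 4π²r³/T² = 1.32699×10^11 km³/s².
In km: r₁ = 1.50 × 1.496×10^8 = 2.244×10^8 km; r₂ = 6.01 × 1.496×10^8 = 8.99096×10^8 km.
Transfer-ellipse semi-major axis a_t = (r₁ + r₂)/2 = (2.244×10^8 + 8.99096×10^8)/2 = 5.61748×10^8 km.
At r₁ the circular-orbit speed is v₁ = √(μ/r₁) = 24.318 km/s.
Transfer-orbit speed at r₁ (v² = μ(2/r − 1/a)): v_p = √[μ(2/r₁ − 1/a_t)] = 30.765 km/s.
First burn Δv₁ = |v_p − v₁| = 6.447 km/s.
Circular speed at r₂: v₂ = √(μ/r₂) = 12.1487 km/s.
Transfer-orbit speed at r₂: v_a = √[μ(2/r₂ − 1/a_t)] = 7.67842 km/s.
Second burn Δv₂ = |v₂ − v_a| = 4.470 km/s.
Δv = Δv₁ + Δv₂ = 6.447 + 4.470 = 10.92 km/s.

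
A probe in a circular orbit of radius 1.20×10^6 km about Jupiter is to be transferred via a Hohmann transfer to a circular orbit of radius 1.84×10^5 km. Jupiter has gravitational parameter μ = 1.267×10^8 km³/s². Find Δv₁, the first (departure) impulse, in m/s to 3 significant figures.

Δv₁ = 4980 m/s

Semi-major axis of the transfer orbit: a_t = (1.200×10^6 + 1.840×10^5)/2 = 6.920×10^5 km.
On the circular orbit at r = 1.200×10^6 km, v_c = √(μ/r) = 10.2754 km/s.
Transfer-orbit speed at the same r (vis-viva, a = a_t): v_t = √[μ(2/r − 1/a_t)] = 5.29851 km/s.
Δv₁ = |v_t − v_c| = |5.29851 − 10.2754| = 4.977 km/s.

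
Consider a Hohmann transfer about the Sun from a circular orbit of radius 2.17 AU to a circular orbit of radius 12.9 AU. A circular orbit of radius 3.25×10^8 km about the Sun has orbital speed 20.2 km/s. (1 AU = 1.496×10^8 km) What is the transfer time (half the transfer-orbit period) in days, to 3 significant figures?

From the circular-orbit relation v² = μ/r at r = 3.25×10^8 km: μ = v²r = (20.2)² × 3.25×10^8 = 1.32613×10^11 km³/s².
In km: r₁ = 2.17 × 1.496×10^8 = 3.24632×10^8 km; r₂ = 12.9 × 1.496×10^8 = 1.92984×10^9 km.
Semi-major axis of the transfer orbit: a_t = (3.24632×10^8 + 1.92984×10^9)/2 = 1.127236×10^9 km.
Transfer time t = π√(a_t³/μ) = π√((1.127236×10^9)³ / 1.32613×10^11) = 3.265×10^8 s.
Converting: 3.265×10^8 s ÷ 86400 s/day = 3780 days.

t = 3780 days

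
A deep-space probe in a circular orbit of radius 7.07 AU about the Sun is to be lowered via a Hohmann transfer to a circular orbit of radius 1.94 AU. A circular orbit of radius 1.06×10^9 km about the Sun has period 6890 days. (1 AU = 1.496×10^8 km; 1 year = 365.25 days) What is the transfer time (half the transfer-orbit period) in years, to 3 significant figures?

From Kepler's third law T² = 4π²r³/μ at r = 1.06×10^9 km, T = 6890 days = 6890 × 86400 s = 5.95296×10^8 s: μ = 4π²r³/T² = 1.32682×10^11 km³/s².
In km: r₁ = 7.07 × 1.496×10^8 = 1.057672×10^9 km; r₂ = 1.94 × 1.496×10^8 = 2.90224×10^8 km.
Semi-major axis of the transfer orbit: a_t = (1.057672×10^9 + 2.90224×10^8)/2 = 6.73948×10^8 km.
Transfer time t = π√(a_t³/μ) = π√((6.73948×10^8)³ / 1.32682×10^11) = 1.509×10^8 s.
Converting: 1.509×10^8 s ÷ 3.15576×10^7 s/year (365.25 × 86400) = 4.78 years.

t = 4.78 years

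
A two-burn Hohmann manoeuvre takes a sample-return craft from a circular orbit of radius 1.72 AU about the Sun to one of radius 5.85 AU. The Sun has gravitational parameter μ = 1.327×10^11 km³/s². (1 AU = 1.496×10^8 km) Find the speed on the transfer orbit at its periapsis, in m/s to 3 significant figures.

v = 28200 m/s

In km: r₁ = 1.72 × 1.496×10^8 = 2.57312×10^8 km; r₂ = 5.85 × 1.496×10^8 = 8.7516×10^8 km.
Transfer-ellipse semi-major axis a_t = (r₁ + r₂)/2 = (2.57312×10^8 + 8.7516×10^8)/2 = 5.66236×10^8 km.
At periapsis, r = 2.57312×10^8 km.
Vis-viva: v = √[μ(2/r − 1/a_t)] = √[1.327×10^11 × (2/2.57312×10^8 − 1/5.66236×10^8)] = 28.23 km/s.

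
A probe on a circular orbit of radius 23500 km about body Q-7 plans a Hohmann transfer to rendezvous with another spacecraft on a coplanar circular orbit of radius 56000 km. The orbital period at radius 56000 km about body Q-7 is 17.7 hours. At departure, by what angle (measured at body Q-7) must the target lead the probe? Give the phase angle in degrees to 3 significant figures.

φ = 72.4°

From Kepler's third law T² = 4π²r³/μ at r = 56000 km, T = 17.7 hours = 17.7 × 3600 s = 63720 s: μ = 4π²r³/T² = 1.70755×10^6 km³/s².
Transfer-ellipse semi-major axis a_t = (r₁ + r₂)/2 = (23500 + 56000)/2 = 39750 km.
The half-period of the transfer ellipse is t = π√(a_t³/μ) = 19053.3 s.
The target's mean motion on its circular orbit is ω₂ = √(μ/r₂³) = 9.86062×10^-5 rad/s.
Angle swept by the target during transfer: ω₂·t = 1.8788 rad = 107.6°.
The probe traverses 180° on the transfer ellipse, so the target must lead by 180° − 107.6° = 72.4°.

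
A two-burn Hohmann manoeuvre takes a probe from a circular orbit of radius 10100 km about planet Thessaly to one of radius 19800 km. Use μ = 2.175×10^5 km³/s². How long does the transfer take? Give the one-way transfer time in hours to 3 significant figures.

Semi-major axis of the transfer orbit: a_t = (10100 + 19800)/2 = 14950 km.
By Kepler's third law the transfer-orbit period is T = 2π√(a_t³/μ), so t = T/2 = 12310 s.
Converting: 12310 s ÷ 3600 s/hour = 3.42 hours.

t = 3.42 hours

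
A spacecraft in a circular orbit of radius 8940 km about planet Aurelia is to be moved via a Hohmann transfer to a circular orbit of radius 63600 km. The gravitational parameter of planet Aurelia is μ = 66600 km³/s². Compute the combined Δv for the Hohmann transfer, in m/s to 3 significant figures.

Semi-major axis of the transfer orbit: a_t = (8940 + 63600)/2 = 36270 km.
At r₁ the circular-orbit speed is v₁ = √(μ/r₁) = 2.7294 km/s.
Transfer-orbit speed at r₁ (vis-viva equation): v_p = √[μ(2/r₁ − 1/a_t)] = 3.6143 km/s.
First burn Δv₁ = |v_p − v₁| = 0.8849 km/s.
Circular speed at r₂: v₂ = √(μ/r₂) = 1.02331 km/s.
Transfer-orbit speed at r₂: v_a = √[μ(2/r₂ − 1/a_t)] = 0.508047 km/s.
Second burn Δv₂ = |v₂ − v_a| = 0.5153 km/s.
Δv = Δv₁ + Δv₂ = 0.8849 + 0.5153 = 1.400 km/s.

Δv = 1400 m/s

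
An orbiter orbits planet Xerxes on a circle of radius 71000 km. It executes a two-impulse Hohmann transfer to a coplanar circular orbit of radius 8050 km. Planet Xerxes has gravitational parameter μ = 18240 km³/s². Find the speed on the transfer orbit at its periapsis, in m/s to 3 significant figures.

Transfer-ellipse semi-major axis a_t = (r₁ + r₂)/2 = (71000 + 8050)/2 = 39525 km.
At periapsis, r = 8050 km.
Vis-viva: v = √[μ(2/r − 1/a_t)] = √[18240 × (2/8050 − 1/39525)] = 2.017 km/s.

v = 2020 m/s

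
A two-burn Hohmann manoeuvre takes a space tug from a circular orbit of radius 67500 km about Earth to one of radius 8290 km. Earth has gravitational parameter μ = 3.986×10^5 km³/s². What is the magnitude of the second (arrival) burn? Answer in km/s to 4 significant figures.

Δv₂ = 2.320 km/s

Transfer-ellipse semi-major axis a_t = (r₁ + r₂)/2 = (67500 + 8290)/2 = 37895 km.
On the circular orbit at r = 8290 km, v_c = √(μ/r) = 6.934 km/s.
Vis-viva on the transfer ellipse at r = 8290 km gives v_t = √[μ(2/r − 1/a_t)] = 9.254 km/s.
Δv₂ = |v_t − v_c| = |9.254 − 6.934| = 2.320 km/s.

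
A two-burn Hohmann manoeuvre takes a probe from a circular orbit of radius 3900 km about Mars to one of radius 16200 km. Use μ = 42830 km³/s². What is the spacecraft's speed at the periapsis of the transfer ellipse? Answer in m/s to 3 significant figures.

The Hohmann ellipse has a_t = (r₁ + r₂)/2 = 10050 km.
At periapsis, r = 3900 km.
From the vis-viva equation, v = √[μ(2/r − 1/a_t)] = 4.207 km/s.

v = 4210 m/s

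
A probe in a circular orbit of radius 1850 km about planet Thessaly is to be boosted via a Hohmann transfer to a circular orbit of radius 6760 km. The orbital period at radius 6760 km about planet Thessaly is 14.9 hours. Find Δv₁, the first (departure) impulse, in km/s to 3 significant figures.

Δv₁ = 0.383 km/s

From Kepler's third law T² = 4π²r³/μ at r = 6760 km, T = 14.9 hours = 14.9 × 3600 s = 53640 s: μ = 4π²r³/T² = 4238.60 km³/s².
Transfer-ellipse semi-major axis a_t = (r₁ + r₂)/2 = (1850 + 6760)/2 = 4305 km.
On the circular orbit at r = 1850 km, v_c = √(μ/r) = 1.51365 km/s.
Transfer-orbit speed at the same r (vis-viva, a = a_t): v_t = √[μ(2/r − 1/a_t)] = 1.89676 km/s.
Δv₁ = |v_t − v_c| = |1.89676 − 1.51365| = 0.3831 km/s.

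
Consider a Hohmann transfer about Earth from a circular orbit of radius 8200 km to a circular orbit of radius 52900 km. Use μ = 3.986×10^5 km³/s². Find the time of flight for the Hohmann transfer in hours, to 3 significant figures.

t = 7.38 hours

Transfer-ellipse semi-major axis a_t = (r₁ + r₂)/2 = (8200 + 52900)/2 = 30550 km.
Half the transfer-orbit period gives t = π√(a_t³/μ) = 26570 s.
Converting: 26570 s ÷ 3600 s/hour = 7.38 hours.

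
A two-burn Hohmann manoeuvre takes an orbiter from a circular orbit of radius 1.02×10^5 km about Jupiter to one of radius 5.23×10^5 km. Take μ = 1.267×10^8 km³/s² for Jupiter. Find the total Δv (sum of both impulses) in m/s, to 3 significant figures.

Δv = 17000 m/s

Transfer-ellipse semi-major axis a_t = (r₁ + r₂)/2 = (1.020×10^5 + 5.230×10^5)/2 = 3.125×10^5 km.
At r₁ the circular-orbit speed is v₁ = √(μ/r₁) = 35.24 km/s.
Transfer-orbit speed at r₁ (v² = μ(2/r − 1/a)): v_p = √[μ(2/r₁ − 1/a_t)] = 45.59 km/s.
First burn Δv₁ = |v_p − v₁| = 10.35 km/s.
Circular speed at r₂: v₂ = √(μ/r₂) = 15.5646 km/s.
Transfer-orbit speed at r₂: v_a = √[μ(2/r₂ − 1/a_t)] = 8.89227 km/s.
Second burn Δv₂ = |v₂ − v_a| = 6.672 km/s.
Total Δv = Δv₁ + Δv₂ = 17.02 km/s.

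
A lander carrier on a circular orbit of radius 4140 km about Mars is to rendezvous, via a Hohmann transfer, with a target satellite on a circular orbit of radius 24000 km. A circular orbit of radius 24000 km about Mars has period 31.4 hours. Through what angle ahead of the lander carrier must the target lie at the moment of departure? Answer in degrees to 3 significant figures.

From Kepler's third law T² = 4π²r³/μ at r = 24000 km, T = 31.4 hours = 31.4 × 3600 s = 1.1304×10^5 s: μ = 4π²r³/T² = 42710.0 km³/s².
The Hohmann ellipse has a_t = (r₁ + r₂)/2 = 14070 km.
Transfer time t = π√(a_t³/μ) = 25370 s.
The target's mean motion on its circular orbit is ω₂ = √(μ/r₂³) = 5.5584×10^-5 rad/s.
Angle swept by the target during transfer: ω₂·t = 1.4102 rad = 80.80°.
Arrival is 180° from departure on the ellipse, so φ = 180° − 80.80° = 99.2°.

φ = 99.2°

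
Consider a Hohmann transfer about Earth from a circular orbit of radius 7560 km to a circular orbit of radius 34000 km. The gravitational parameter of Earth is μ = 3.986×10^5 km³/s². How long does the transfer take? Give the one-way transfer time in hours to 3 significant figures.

t = 4.14 hours

Transfer-ellipse semi-major axis a_t = (r₁ + r₂)/2 = (7560 + 34000)/2 = 20780 km.
By Kepler's third law the transfer-orbit period is T = 2π√(a_t³/μ), so t = T/2 = 14910 s.
Converting: 14910 s ÷ 3600 s/hour = 4.14 hours.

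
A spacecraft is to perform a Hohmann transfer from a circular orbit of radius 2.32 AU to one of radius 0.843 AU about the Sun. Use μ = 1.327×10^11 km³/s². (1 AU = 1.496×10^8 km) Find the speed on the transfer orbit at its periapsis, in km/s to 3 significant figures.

v = 39.3 km/s

In km: r₁ = 2.32 × 1.496×10^8 = 3.47072×10^8 km; r₂ = 0.843 × 1.496×10^8 = 1.261128×10^8 km.
Transfer-ellipse semi-major axis a_t = (r₁ + r₂)/2 = (3.47072×10^8 + 1.261128×10^8)/2 = 2.365924×10^8 km.
The periapsis of the transfer ellipse is at r = 1.261128×10^8 km.
From the vis-viva equation, v = √[μ(2/r − 1/a_t)] = 39.29 km/s.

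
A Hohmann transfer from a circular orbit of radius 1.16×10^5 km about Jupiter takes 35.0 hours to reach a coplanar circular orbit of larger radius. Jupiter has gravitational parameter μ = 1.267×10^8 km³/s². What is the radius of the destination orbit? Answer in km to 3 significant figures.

r₂ = 1.06×10^6 km

Transfer time t = 35.0 hours = 1.260×10^5 s, and t = π√(a_t³/μ).
So a_t = (μ t²/π²)^(1/3) = (1.267×10^8 × (1.260×10^5)² / π²)^(1/3) = 5.8849×10^5 km.
Since a_t = (r₁ + r₂)/2, r₂ = 2a_t − r₁ = 2×5.8849×10^5 − 1.160×10^5 = 1.06098×10^6 km.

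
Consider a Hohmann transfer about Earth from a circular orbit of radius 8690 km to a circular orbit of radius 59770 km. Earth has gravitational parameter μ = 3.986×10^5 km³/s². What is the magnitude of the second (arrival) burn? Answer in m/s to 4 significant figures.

Δv₂ = 1281 m/s

The Hohmann ellipse has a_t = (r₁ + r₂)/2 = 34230 km.
On the circular orbit at r = 59770 km, v_c = √(μ/r) = 2.582 km/s.
Vis-viva on the transfer ellipse at r = 59770 km gives v_t = √[μ(2/r − 1/a_t)] = 1.301 km/s.
Δv₂ = |v_t − v_c| = |1.301 − 2.582| = 1.281 km/s.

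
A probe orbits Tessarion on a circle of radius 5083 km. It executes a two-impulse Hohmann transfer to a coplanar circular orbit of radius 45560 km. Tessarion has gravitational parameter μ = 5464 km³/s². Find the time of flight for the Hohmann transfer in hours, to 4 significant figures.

Semi-major axis of the transfer orbit: a_t = (5083 + 45560)/2 = 25321.5 km.
Half the transfer-orbit period gives t = π√(a_t³/μ) = 1.7125×10^5 s.
Converting: 1.7125×10^5 s ÷ 3600 s/hour = 47.57 hours.

t = 47.57 hours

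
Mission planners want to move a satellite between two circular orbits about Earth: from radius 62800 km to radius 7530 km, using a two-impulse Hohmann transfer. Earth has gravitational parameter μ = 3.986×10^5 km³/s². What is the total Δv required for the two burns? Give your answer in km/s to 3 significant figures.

The Hohmann ellipse has a_t = (r₁ + r₂)/2 = 35165 km.
At r₁ the circular-orbit speed is v₁ = √(μ/r₁) = 2.5194 km/s.
Transfer-orbit speed at r₁ (vis-viva): v_a = √[μ(2/r₁ − 1/a_t)] = 1.1658 km/s.
First burn Δv₁ = |v_a − v₁| = 1.354 km/s.
Circular speed at r₂: v₂ = √(μ/r₂) = 7.276 km/s.
Transfer-orbit speed at r₂: v_p = √[μ(2/r₂ − 1/a_t)] = 9.723 km/s.
Second burn Δv₂ = |v₂ − v_p| = 2.447 km/s.
Δv = Δv₁ + Δv₂ = 1.354 + 2.447 = 3.801 km/s.

Δv = 3.80 km/s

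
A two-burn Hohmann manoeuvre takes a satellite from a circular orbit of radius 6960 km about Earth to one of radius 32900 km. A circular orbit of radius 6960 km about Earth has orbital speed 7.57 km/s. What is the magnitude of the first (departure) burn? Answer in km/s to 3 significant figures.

Δv₁ = 2.16 km/s

From the circular-orbit relation v² = μ/r at r = 6960 km: μ = v²r = (7.57)² × 6960 = 3.98842×10^5 km³/s².
Transfer-ellipse semi-major axis a_t = (r₁ + r₂)/2 = (6960 + 32900)/2 = 19930 km.
Circular speed at r = 6960 km: v_c = √(μ/r) = 7.570 km/s.
Transfer-orbit speed at the same r (vis-viva, a = a_t): v_t = √[μ(2/r − 1/a_t)] = 9.726 km/s.
Δv₁ = |v_t − v_c| = |9.726 − 7.570| = 2.156 km/s.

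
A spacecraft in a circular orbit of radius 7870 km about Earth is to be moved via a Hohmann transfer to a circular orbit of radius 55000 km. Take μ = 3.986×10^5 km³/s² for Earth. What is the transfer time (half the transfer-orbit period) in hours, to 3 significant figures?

Semi-major axis of the transfer orbit: a_t = (7870 + 55000)/2 = 31435 km.
Half the transfer-orbit period gives t = π√(a_t³/μ) = 27730 s.
Converting: 27730 s ÷ 3600 s/hour = 7.70 hours.

t = 7.70 hours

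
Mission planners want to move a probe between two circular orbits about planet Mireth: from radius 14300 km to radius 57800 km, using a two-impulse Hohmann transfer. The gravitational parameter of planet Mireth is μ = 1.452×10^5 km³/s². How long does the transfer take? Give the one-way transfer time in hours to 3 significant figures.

Transfer-ellipse semi-major axis a_t = (r₁ + r₂)/2 = (14300 + 57800)/2 = 36050 km.
By Kepler's third law the transfer-orbit period is T = 2π√(a_t³/μ), so t = T/2 = 56430 s.
Converting: 56430 s ÷ 3600 s/hour = 15.7 hours.

t = 15.7 hours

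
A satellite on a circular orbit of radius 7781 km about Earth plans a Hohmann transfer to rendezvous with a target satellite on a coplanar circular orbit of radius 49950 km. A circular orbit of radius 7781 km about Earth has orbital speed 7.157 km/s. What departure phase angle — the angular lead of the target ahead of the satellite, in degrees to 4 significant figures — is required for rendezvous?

φ = 100.9°

From the circular-orbit relation v² = μ/r at r = 7781 km: μ = v²r = (7.157)² × 7781 = 3.98563×10^5 km³/s².
The Hohmann ellipse has a_t = (r₁ + r₂)/2 = 28865.5 km.
The half-period of the transfer ellipse is t = π√(a_t³/μ) = 24400 s.
Target angular speed ω₂ = √(μ/r₂³) = 5.655×10^-5 rad/s.
Angle swept by the target during transfer: ω₂·t = 1.380 rad = 79.07°.
Arrival is 180° from departure on the ellipse, so φ = 180° − 79.07° = 100.9°.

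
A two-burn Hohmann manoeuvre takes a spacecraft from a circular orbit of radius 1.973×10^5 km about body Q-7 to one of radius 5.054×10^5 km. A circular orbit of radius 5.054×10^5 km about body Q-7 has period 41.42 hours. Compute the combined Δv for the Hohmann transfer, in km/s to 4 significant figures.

Δv = 12.13 km/s

From Kepler's third law T² = 4π²r³/μ at r = 5.054×10^5 km, T = 41.42 hours = 41.42 × 3600 s = 1.49112×10^5 s: μ = 4π²r³/T² = 2.29214×10^8 km³/s².
Semi-major axis of the transfer orbit: a_t = (1.973×10^5 + 5.054×10^5)/2 = 3.5135×10^5 km.
Circular speed at r₁: v₁ = √(μ/r₁) = √(2.29214×10^8/1.973×10^5) = 34.084 km/s.
On the transfer ellipse at r₁, vis-viva equation gives v_p = √[μ(2/r₁ − 1/a_t)] = 40.879 km/s.
First burn Δv₁ = |v_p − v₁| = 6.795 km/s.
Circular speed at r₂: v₂ = √(μ/r₂) = 21.2962 km/s.
Transfer-orbit speed at r₂: v_a = √[μ(2/r₂ − 1/a_t)] = 15.9586 km/s.
Second burn Δv₂ = |v₂ − v_a| = 5.338 km/s.
Δv = Δv₁ + Δv₂ = 6.795 + 5.338 = 12.13 km/s.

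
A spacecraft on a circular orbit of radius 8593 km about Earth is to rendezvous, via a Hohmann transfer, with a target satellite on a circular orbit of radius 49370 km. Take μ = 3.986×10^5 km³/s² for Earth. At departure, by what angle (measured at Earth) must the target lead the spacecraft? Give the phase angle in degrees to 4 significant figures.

φ = 99.04°

The Hohmann ellipse has a_t = (r₁ + r₂)/2 = 28981.5 km.
Transfer time t = π√(a_t³/μ) = 24550 s.
Target angular speed ω₂ = √(μ/r₂³) = 5.755×10^-5 rad/s.
Angle swept by the target during transfer: ω₂·t = 1.413 rad = 80.96°.
Arrival is 180° from departure on the ellipse, so φ = 180° − 80.96° = 99.04°.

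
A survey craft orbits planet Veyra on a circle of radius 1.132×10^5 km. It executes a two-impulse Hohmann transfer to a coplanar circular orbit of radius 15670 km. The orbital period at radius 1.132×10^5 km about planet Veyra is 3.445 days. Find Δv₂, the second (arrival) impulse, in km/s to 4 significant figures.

Δv₂ = 2.090 km/s

From Kepler's third law T² = 4π²r³/μ at r = 1.132×10^5 km, T = 3.445 days = 3.445 × 86400 s = 2.97648×10^5 s: μ = 4π²r³/T² = 6.46388×10^5 km³/s².
Semi-major axis of the transfer orbit: a_t = (1.132×10^5 + 15670)/2 = 64435 km.
On the circular orbit at r = 15670 km, v_c = √(μ/r) = 6.423 km/s.
Transfer-orbit speed at the same r (vis-viva, a = a_t): v_t = √[μ(2/r − 1/a_t)] = 8.513 km/s.
Δv₂ = |v_t − v_c| = |8.513 − 6.423| = 2.090 km/s.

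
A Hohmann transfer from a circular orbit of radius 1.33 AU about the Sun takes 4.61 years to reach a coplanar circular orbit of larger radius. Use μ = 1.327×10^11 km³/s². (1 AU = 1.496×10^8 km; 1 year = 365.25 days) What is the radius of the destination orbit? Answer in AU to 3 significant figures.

In km: r₁ = 1.33 × 1.496×10^8 = 1.98968×10^8 km.
Transfer time t = 4.61 years × 365.25 × 86400 s = 1.45480536×10^8 s, and t = π√(a_t³/μ).
So a_t = (μ t²/π²)^(1/3) = (1.327×10^11 × (1.45480536×10^8)² / π²)^(1/3) = 6.5775×10^8 km.
Since a_t = (r₁ + r₂)/2, r₂ = 2a_t − r₁ = 2×6.5775×10^8 − 1.98968×10^8 = 1.116532×10^9 km.
In AU: r₂ = 1.116532×10^9 / 1.496×10^8 = 7.46 AU.

r₂ = 7.46 AU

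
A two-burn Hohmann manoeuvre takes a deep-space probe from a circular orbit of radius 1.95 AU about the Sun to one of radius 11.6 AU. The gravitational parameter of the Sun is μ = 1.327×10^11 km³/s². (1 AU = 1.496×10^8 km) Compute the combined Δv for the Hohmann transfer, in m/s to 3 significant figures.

Δv = 10600 m/s

In km: r₁ = 1.95 × 1.496×10^8 = 2.9172×10^8 km; r₂ = 11.6 × 1.496×10^8 = 1.73536×10^9 km.
The Hohmann ellipse has a_t = (r₁ + r₂)/2 = 1.01354×10^9 km.
Circular speed at r₁: v₁ = √(μ/r₁) = √(1.327×10^11/2.9172×10^8) = 21.33 km/s.
Transfer-orbit speed at r₁ (v² = μ(2/r − 1/a)): v_p = √[μ(2/r₁ − 1/a_t)] = 27.91 km/s.
First burn Δv₁ = |v_p − v₁| = 6.580 km/s.
At r₂, v₂ = √(μ/r₂) = 8.7446 km/s.
Transfer-orbit speed at r₂: v_a = √[μ(2/r₂ − 1/a_t)] = 4.6914 km/s.
Second burn Δv₂ = |v₂ − v_a| = 4.053 km/s.
Total Δv = Δv₁ + Δv₂ = 10.63 km/s.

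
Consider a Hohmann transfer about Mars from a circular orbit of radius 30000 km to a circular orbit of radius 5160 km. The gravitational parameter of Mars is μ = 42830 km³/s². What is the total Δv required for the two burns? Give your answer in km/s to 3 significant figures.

Δv = 1.43 km/s

Semi-major axis of the transfer orbit: a_t = (30000 + 5160)/2 = 17580 km.
Circular speed at r₁: v₁ = √(μ/r₁) = √(42830/30000) = 1.19485 km/s.
On the transfer ellipse at r₁, vis-viva equation gives v_a = √[μ(2/r₁ − 1/a_t)] = 0.647335 km/s.
First burn Δv₁ = |v_a − v₁| = 0.5475 km/s.
At r₂, v₂ = √(μ/r₂) = 2.88104 km/s.
Transfer-orbit speed at r₂: v_p = √[μ(2/r₂ − 1/a_t)] = 3.76357 km/s.
Second burn Δv₂ = |v₂ − v_p| = 0.8825 km/s.
Total Δv = Δv₁ + Δv₂ = 1.430 km/s.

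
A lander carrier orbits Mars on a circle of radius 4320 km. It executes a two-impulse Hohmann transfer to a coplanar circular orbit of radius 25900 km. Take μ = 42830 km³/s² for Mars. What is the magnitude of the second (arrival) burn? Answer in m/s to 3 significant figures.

Semi-major axis of the transfer orbit: a_t = (4320 + 25900)/2 = 15110 km.
On the circular orbit at r = 25900 km, v_c = √(μ/r) = 1.286 km/s.
Transfer-orbit speed at the same r (vis-viva, a = a_t): v_t = √[μ(2/r − 1/a_t)] = 0.6876 km/s.
Δv₂ = |v_t − v_c| = |0.6876 − 1.286| = 0.5984 km/s.

Δv₂ = 598 m/s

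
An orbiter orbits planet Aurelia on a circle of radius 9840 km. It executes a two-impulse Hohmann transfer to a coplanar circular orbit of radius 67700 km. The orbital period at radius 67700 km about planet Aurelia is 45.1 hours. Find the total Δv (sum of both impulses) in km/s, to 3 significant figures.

From Kepler's third law T² = 4π²r³/μ at r = 67700 km, T = 45.1 hours = 45.1 × 3600 s = 1.6236×10^5 s: μ = 4π²r³/T² = 4.64695×10^5 km³/s².
Semi-major axis of the transfer orbit: a_t = (9840 + 67700)/2 = 38770 km.
At r₁ the circular-orbit speed is v₁ = √(μ/r₁) = 6.872 km/s.
On the transfer ellipse at r₁, v² = μ(2/r − 1/a) gives v_p = √[μ(2/r₁ − 1/a_t)] = 9.081 km/s.
First burn Δv₁ = |v_p − v₁| = 2.209 km/s.
Circular speed at r₂: v₂ = √(μ/r₂) = 2.620 km/s.
Transfer-orbit speed at r₂: v_a = √[μ(2/r₂ − 1/a_t)] = 1.320 km/s.
Second burn Δv₂ = |v₂ − v_a| = 1.300 km/s.
Δv = Δv₁ + Δv₂ = 2.209 + 1.300 = 3.509 km/s.

Δv = 3.51 km/s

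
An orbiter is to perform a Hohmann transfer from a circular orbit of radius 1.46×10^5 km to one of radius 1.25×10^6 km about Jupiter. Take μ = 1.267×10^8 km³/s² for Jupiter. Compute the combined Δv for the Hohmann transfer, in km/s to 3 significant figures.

Δv = 15.4 km/s

Transfer-ellipse semi-major axis a_t = (r₁ + r₂)/2 = (1.460×10^5 + 1.250×10^6)/2 = 6.980×10^5 km.
Circular speed at r₁: v₁ = √(μ/r₁) = √(1.267×10^8/1.460×10^5) = 29.459 km/s.
Transfer-orbit speed at r₁ (vis-viva): v_p = √[μ(2/r₁ − 1/a_t)] = 39.422 km/s.
First burn Δv₁ = |v_p − v₁| = 9.963 km/s.
Circular speed at r₂: v₂ = √(μ/r₂) = 10.0678 km/s.
Transfer-orbit speed at r₂: v_a = √[μ(2/r₂ − 1/a_t)] = 4.60450 km/s.
Second burn Δv₂ = |v₂ − v_a| = 5.463 km/s.
Total Δv = Δv₁ + Δv₂ = 15.43 km/s.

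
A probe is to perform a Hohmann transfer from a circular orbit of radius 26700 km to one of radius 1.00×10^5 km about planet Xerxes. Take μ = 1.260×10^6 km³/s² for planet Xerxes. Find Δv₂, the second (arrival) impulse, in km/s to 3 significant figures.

Transfer-ellipse semi-major axis a_t = (r₁ + r₂)/2 = (26700 + 1.000×10^5)/2 = 63350 km.
On the circular orbit at r = 1.000×10^5 km, v_c = √(μ/r) = 3.5496 km/s.
Transfer-orbit speed at the same r (vis-viva, a = a_t): v_t = √[μ(2/r − 1/a_t)] = 2.3045 km/s.
Δv₂ = |v_t − v_c| = |2.3045 − 3.5496| = 1.245 km/s.

Δv₂ = 1.25 km/s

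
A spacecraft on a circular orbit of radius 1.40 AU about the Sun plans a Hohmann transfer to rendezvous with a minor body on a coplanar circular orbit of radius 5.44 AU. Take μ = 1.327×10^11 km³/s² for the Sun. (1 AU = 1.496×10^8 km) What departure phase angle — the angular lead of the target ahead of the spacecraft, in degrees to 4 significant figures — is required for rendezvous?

In km: r₁ = 1.40 × 1.496×10^8 = 2.0944×10^8 km; r₂ = 5.44 × 1.496×10^8 = 8.13824×10^8 km.
The Hohmann ellipse has a_t = (r₁ + r₂)/2 = 5.11632×10^8 km.
The half-period of the transfer ellipse is t = π√(a_t³/μ) = 9.98047×10^7 s.
The target's mean motion on its circular orbit is ω₂ = √(μ/r₂³) = 1.56906×10^-8 rad/s.
Angle swept by the target during transfer: ω₂·t = 1.565996 rad = 89.72°.
The spacecraft traverses 180° on the transfer ellipse, so the target must lead by 180° − 89.72° = 90.28°.

φ = 90.28°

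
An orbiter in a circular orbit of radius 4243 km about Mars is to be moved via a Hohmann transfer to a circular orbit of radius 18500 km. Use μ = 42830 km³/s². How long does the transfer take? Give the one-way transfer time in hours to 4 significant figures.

t = 5.113 hours

The Hohmann ellipse has a_t = (r₁ + r₂)/2 = 11371.5 km.
Transfer time t = π√(a_t³/μ) = π√((11371.5)³ / 42830) = 18408 s.
Converting: 18408 s ÷ 3600 s/hour = 5.113 hours.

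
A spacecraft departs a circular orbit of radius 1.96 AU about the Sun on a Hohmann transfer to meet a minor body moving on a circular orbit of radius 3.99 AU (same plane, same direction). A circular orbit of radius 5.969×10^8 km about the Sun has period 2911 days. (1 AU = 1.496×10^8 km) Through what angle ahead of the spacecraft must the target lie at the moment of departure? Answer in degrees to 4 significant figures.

φ = 64.11°

From Kepler's third law T² = 4π²r³/μ at r = 5.969×10^8 km, T = 2911 days = 2911 × 86400 s = 2.515104×10^8 s: μ = 4π²r³/T² = 1.32725×10^11 km³/s².
In km: r₁ = 1.96 × 1.496×10^8 = 2.93216×10^8 km; r₂ = 3.99 × 1.496×10^8 = 5.96904×10^8 km.
Semi-major axis of the transfer orbit: a_t = (2.93216×10^8 + 5.96904×10^8)/2 = 4.4506×10^8 km.
The half-period of the transfer ellipse is t = π√(a_t³/μ) = 8.0966×10^7 s.
The target's mean motion on its circular orbit is ω₂ = √(μ/r₂³) = 2.4982×10^-8 rad/s.
Angle swept by the target during transfer: ω₂·t = 2.0227 rad = 115.89°.
The spacecraft traverses 180° on the transfer ellipse, so the target must lead by 180° − 115.89° = 64.11°.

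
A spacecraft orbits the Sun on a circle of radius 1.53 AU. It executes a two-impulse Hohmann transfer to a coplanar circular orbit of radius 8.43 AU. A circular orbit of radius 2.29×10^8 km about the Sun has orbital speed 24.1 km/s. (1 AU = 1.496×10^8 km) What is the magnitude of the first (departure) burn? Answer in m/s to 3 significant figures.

Δv₁ = 7260 m/s

From the circular-orbit relation v² = μ/r at r = 2.29×10^8 km: μ = v²r = (24.1)² × 2.29×10^8 = 1.33005×10^11 km³/s².
In km: r₁ = 1.53 × 1.496×10^8 = 2.28888×10^8 km; r₂ = 8.43 × 1.496×10^8 = 1.261128×10^9 km.
The Hohmann ellipse has a_t = (r₁ + r₂)/2 = 7.45008×10^8 km.
On the circular orbit at r = 2.28888×10^8 km, v_c = √(μ/r) = 24.106 km/s.
Vis-viva on the transfer ellipse at r = 2.28888×10^8 km gives v_t = √[μ(2/r − 1/a_t)] = 31.363 km/s.
Δv₁ = |v_t − v_c| = |31.363 − 24.106| = 7.257 km/s.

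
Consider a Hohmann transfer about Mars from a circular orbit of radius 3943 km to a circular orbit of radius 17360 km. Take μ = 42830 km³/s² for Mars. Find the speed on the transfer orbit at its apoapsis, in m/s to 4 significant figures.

Transfer-ellipse semi-major axis a_t = (r₁ + r₂)/2 = (3943 + 17360)/2 = 10651.5 km.
At apoapsis, r = 17360 km.
Applying v² = μ(2/r − 1/a_t): v = 0.9557 km/s.

v = 955.7 m/s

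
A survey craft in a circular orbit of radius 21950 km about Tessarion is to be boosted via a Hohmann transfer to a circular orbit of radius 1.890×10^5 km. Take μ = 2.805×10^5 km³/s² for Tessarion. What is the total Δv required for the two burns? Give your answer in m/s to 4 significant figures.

Δv = 1873 m/s

Semi-major axis of the transfer orbit: a_t = (21950 + 1.890×10^5)/2 = 1.05475×10^5 km.
Circular speed at r₁: v₁ = √(μ/r₁) = √(2.805×10^5/21950) = 3.5748 km/s.
On the transfer ellipse at r₁, vis-viva equation gives v_p = √[μ(2/r₁ − 1/a_t)] = 4.7853 km/s.
First burn Δv₁ = |v_p − v₁| = 1.2105 km/s.
Circular speed at r₂: v₂ = √(μ/r₂) = 1.21825 km/s.
Transfer-orbit speed at r₂: v_a = √[μ(2/r₂ − 1/a_t)] = 0.555748 km/s.
Second burn Δv₂ = |v₂ − v_a| = 0.66250 km/s.
Δv = Δv₁ + Δv₂ = 1.2105 + 0.66250 = 1.873 km/s.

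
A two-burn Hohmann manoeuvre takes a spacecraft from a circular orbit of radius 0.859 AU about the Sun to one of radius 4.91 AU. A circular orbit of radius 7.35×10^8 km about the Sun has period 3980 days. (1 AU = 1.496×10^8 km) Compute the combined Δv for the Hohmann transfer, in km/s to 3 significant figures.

Δv = 15.9 km/s

From Kepler's third law T² = 4π²r³/μ at r = 7.35×10^8 km, T = 3980 days = 3980 × 86400 s = 3.43872×10^8 s: μ = 4π²r³/T² = 1.32565×10^11 km³/s².
In km: r₁ = 0.859 × 1.496×10^8 = 1.285064×10^8 km; r₂ = 4.91 × 1.496×10^8 = 7.34536×10^8 km.
Semi-major axis of the transfer orbit: a_t = (1.285064×10^8 + 7.34536×10^8)/2 = 4.315212×10^8 km.
Circular speed at r₁: v₁ = √(μ/r₁) = √(1.32565×10^11/1.285064×10^8) = 32.118 km/s.
On the transfer ellipse at r₁, vis-viva equation gives v_p = √[μ(2/r₁ − 1/a_t)] = 41.904 km/s.
First burn Δv₁ = |v_p − v₁| = 9.786 km/s.
Circular speed at r₂: v₂ = √(μ/r₂) = 13.434 km/s.
Transfer-orbit speed at r₂: v_a = √[μ(2/r₂ − 1/a_t)] = 7.3311 km/s.
Second burn Δv₂ = |v₂ − v_a| = 6.103 km/s.
Total Δv = Δv₁ + Δv₂ = 15.89 km/s.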